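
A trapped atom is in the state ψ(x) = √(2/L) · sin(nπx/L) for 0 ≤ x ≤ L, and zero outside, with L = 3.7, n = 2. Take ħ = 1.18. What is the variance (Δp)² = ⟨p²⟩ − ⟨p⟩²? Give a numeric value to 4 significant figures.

Compute ⟨p⟩ and ⟨p²⟩ separately; (Δp)² = ⟨p²⟩ − ⟨p⟩².
d/dx sin(nπx/L) = (nπ/L)·cos(nπx/L) and d²/dx² sin(nπx/L) = −(nπ/L)²·sin(nπx/L); on 0 ≤ x ≤ L, ∫sin²(nπx/L) dx = L/2 and ∫sin(nπx/L)·cos(nπx/L) dx = 0.
⟨p⟩ = 0.0000 and ⟨p²⟩ = 4.0153.
(Δp)² = 4.0153 − (0.0000)² = 4.0153.

4.015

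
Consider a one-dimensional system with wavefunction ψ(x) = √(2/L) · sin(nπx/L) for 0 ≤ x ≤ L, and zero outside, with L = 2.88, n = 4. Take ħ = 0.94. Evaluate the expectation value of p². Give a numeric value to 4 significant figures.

16.82

p² ψ = −ħ² d²ψ/dx²; ⟨p²⟩ = −ħ² ∫ ψ*·ψ'' dx.
d/dx sin(nπx/L) = (nπ/L)·cos(nπx/L) and d²/dx² sin(nπx/L) = −(nπ/L)²·sin(nπx/L); on 0 ≤ x ≤ L, ∫sin²(nπx/L) dx = L/2 and ∫sin(nπx/L)·cos(nπx/L) dx = 0.
⟨p²⟩ = 16.822.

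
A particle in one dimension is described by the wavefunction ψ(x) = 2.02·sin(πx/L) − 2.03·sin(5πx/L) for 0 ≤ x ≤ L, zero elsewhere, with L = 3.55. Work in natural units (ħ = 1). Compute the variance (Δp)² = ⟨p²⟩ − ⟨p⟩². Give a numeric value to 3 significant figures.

10.2

Compute ⟨p⟩ and ⟨p²⟩ separately; (Δp)² = ⟨p²⟩ − ⟨p⟩².
d²/dx² sin(jπx/L) = −(jπ/L)²·sin(jπx/L); on 0 ≤ x ≤ L, ∫sin²(jπx/L) dx = L/2 and ∫sin(jπx/L)·sin(lπx/L) dx = 0 for j ≠ l, so only diagonal terms survive in ∫|ψ|² and ∫ψ·ψ″; ∫ψ·ψ′ dx = [ψ²/2] between the walls = 0.
Normalization: ∫|ψ|² dx = 14.557.
⟨p⟩ = 0.0000 and ⟨p²⟩ = 10.227.
(Δp)² = 10.227 − (0.0000)² = 10.227.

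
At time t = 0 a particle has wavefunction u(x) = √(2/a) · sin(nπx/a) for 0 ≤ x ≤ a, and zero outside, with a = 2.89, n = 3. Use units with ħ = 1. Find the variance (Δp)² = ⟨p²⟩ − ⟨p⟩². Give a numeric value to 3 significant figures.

Compute ⟨p⟩ and ⟨p²⟩ separately; (Δp)² = ⟨p²⟩ − ⟨p⟩².
d/dx sin(nπx/a) = (nπ/a)·cos(nπx/a) and d²/dx² sin(nπx/a) = −(nπ/a)²·sin(nπx/a); on 0 ≤ x ≤ a, ∫sin²(nπx/a) dx = a/2 and ∫sin(nπx/a)·cos(nπx/a) dx = 0.
⟨p⟩ = 0.0000 and ⟨p²⟩ = 10.635.
(Δp)² = 10.635 − (0.0000)² = 10.635.

10.6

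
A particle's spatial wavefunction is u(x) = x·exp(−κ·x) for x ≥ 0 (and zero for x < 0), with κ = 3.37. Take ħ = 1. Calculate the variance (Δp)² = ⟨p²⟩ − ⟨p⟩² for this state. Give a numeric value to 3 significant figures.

Compute ⟨p⟩ and ⟨p²⟩ separately; (Δp)² = ⟨p²⟩ − ⟨p⟩².
Differentiate x·exp(−κ·x) with the product rule; every integrand then reduces to terms xʲ·e^(−2κx) on [0, ∞), with ∫₀^∞ xʲ·e^(−2κx) dx = j!/(2κ)^(j+1).
Normalization: ∫|u|² dx = 0.0065321.
⟨p⟩ = 0.0000 and ⟨p²⟩ = 11.357.
(Δp)² = 11.357 − (0.0000)² = 11.357.

11.4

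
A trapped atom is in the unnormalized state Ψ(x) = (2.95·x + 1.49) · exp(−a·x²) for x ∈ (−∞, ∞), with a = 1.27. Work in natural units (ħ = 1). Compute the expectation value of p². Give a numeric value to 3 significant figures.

2.38

p² Ψ = −ħ² d²Ψ/dx²; ⟨p²⟩ = −ħ² ∫ Ψ*·Ψ'' dx / ∫|Ψ|² dx.
Expand each integrand as polynomial × e^(−2ax²) and use ∫x^(2j)·e^(−2ax²) dx = (2j−1)!!/(4a)^j · √(π/(2a)), odd powers → 0; here √(π/(2a)) = 1.1121. Differentiate with the product rule, d/dx e^(−ax²) = −2ax·e^(−ax²).
State is unnormalized: ∫|Ψ|² dx = 4.3742, and ∫Ψ*·(−ħ² Ψ'') dx = 10.394, so ⟨p²⟩ = 10.394 / 4.3742.
⟨p²⟩ = 2.3763.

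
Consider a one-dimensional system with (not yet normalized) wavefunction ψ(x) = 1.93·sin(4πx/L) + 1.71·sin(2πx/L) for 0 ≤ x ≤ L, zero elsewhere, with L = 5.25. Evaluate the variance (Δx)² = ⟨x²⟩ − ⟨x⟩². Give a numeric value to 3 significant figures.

Compute ⟨x⟩ and ⟨x²⟩ separately, then (Δx)² = ⟨x²⟩ − ⟨x⟩².
On 0 ≤ x ≤ L (j ≠ l): ∫sin²(jπx/L) dx = L/2, ∫sin(jπx/L)·sin(lπx/L) dx = 0; diagonal moments ∫x·sin²(jπx/L) dx = L²/4, ∫x²·sin²(jπx/L) dx = L³·(1/6 − 1/(4j²π²)); cross terms ∫x·sin(jπx/L)·sin(lπx/L) dx = 0 for j + l even and −4jlL²/(π²(j² − l²)²) for j + l odd, ∫x²·sin(jπx/L)·sin(lπx/L) dx = (−1)^(j+l)·4jlL³/(π²(j² − l²)²); higher powers the same way via product-to-sum and parts.
Normalization: ∫|ψ|² dx = 17.454.
⟨x⟩ = 2.6250 and ⟨x²⟩ = 10.217.
(Δx)² = 10.217 − (2.6250)² = 3.3266.

3.33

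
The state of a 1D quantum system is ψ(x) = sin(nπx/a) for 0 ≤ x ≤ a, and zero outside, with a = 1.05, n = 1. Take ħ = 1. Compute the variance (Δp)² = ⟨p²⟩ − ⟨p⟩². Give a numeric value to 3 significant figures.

8.95

Compute ⟨p⟩ and ⟨p²⟩ separately; (Δp)² = ⟨p²⟩ − ⟨p⟩².
d/dx sin(nπx/a) = (nπ/a)·cos(nπx/a) and d²/dx² sin(nπx/a) = −(nπ/a)²·sin(nπx/a); on 0 ≤ x ≤ a, ∫sin²(nπx/a) dx = a/2 and ∫sin(nπx/a)·cos(nπx/a) dx = 0.
Normalization: ∫|ψ|² dx = 0.52500.
⟨p⟩ = 0.0000 and ⟨p²⟩ = 8.9520.
(Δp)² = 8.9520 − (0.0000)² = 8.9520.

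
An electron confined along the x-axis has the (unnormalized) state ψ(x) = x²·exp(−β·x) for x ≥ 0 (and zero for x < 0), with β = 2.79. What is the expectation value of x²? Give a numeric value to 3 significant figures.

⟨x²⟩ = ∫ x²·|ψ|² dx / ∫|ψ|² dx (integrals over the domain).
Every integrand reduces to terms xʲ·e^(−2βx) on [0, ∞); use ∫₀^∞ xʲ·e^(−2βx) dx = j!/(2β)^(j+1).
State is unnormalized: ∫|ψ|² dx = 0.0044365, and ∫ψ*·x²·ψ dx = 0.0042746, so ⟨x²⟩ = 0.0042746 / 0.0044365.
⟨x²⟩ = 0.96350.

0.964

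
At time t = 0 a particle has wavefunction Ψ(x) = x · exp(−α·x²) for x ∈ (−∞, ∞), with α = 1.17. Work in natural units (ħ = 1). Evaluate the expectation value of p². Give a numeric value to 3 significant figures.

3.51

p² Ψ = −ħ² d²Ψ/dx²; ⟨p²⟩ = −ħ² ∫ Ψ*·Ψ'' dx / ∫|Ψ|² dx.
Expand each integrand as polynomial × e^(−2αx²) and use ∫x^(2j)·e^(−2αx²) dx = (2j−1)!!/(4α)^j · √(π/(2α)), odd powers → 0; here √(π/(2α)) = 1.1587. Differentiate with the product rule, d/dx e^(−αx²) = −2αx·e^(−αx²).
State is unnormalized: ∫|Ψ|² dx = 0.24758, and ∫Ψ*·(−ħ² Ψ'') dx = 0.86902, so ⟨p²⟩ = 0.86902 / 0.24758.
⟨p²⟩ = 3.5100.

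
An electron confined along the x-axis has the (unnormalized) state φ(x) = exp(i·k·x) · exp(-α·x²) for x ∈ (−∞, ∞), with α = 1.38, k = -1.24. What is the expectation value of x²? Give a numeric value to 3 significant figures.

0.181

⟨x²⟩ = ∫ x²·|φ|² dx / ∫|φ|² dx (integrals over the domain).
Gaussian moments: ∫x^(2j)·e^(−2αx²) dx = (2j−1)!!/(4α)^j · √(π/(2α)), odd powers integrate to 0; here √(π/(2α)) = 1.0669.
State is unnormalized: ∫|φ|² dx = 1.0669, and ∫φ*·x²·φ dx = 0.19328, so ⟨x²⟩ = 0.19328 / 1.0669.
⟨x²⟩ = 0.18116.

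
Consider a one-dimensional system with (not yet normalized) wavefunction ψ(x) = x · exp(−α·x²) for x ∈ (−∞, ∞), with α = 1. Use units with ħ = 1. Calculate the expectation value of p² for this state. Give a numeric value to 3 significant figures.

p² ψ = −ħ² d²ψ/dx²; ⟨p²⟩ = −ħ² ∫ ψ*·ψ'' dx / ∫|ψ|² dx.
Expand each integrand as polynomial × e^(−2αx²) and use ∫x^(2j)·e^(−2αx²) dx = (2j−1)!!/(4α)^j · √(π/(2α)), odd powers → 0; here √(π/(2α)) = 1.2533. Differentiate with the product rule, d/dx e^(−αx²) = −2αx·e^(−αx²).
State is unnormalized: ∫|ψ|² dx = 0.31333, and ∫ψ*·(−ħ² ψ'') dx = 0.93999, so ⟨p²⟩ = 0.93999 / 0.31333.
⟨p²⟩ = 3.0000.

3.00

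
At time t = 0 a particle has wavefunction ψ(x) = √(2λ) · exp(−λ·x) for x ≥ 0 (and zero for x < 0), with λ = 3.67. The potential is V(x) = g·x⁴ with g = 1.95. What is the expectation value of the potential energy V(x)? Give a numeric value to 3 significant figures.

⟨V⟩ = ∫ V(x)·|ψ|² dx.
Every integrand reduces to terms xʲ·e^(−2λx) on [0, ∞); use ∫₀^∞ xʲ·e^(−2λx) dx = j!/(2λ)^(j+1).
⟨V⟩ = 0.016124.

0.0161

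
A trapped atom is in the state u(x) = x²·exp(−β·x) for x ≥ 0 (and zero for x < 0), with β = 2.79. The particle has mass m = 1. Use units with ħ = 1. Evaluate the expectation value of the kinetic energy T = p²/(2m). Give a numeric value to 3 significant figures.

1.30

T = −(ħ²/2m) d²/dx², so ⟨T⟩ = −(ħ²/2m) ∫ u*·u'' dx / ∫|u|² dx; with m = 1.
Differentiate x²·exp(−β·x) with the product rule; every integrand then reduces to terms xʲ·e^(−2βx) on [0, ∞), with ∫₀^∞ xʲ·e^(−2βx) dx = j!/(2β)^(j+1).
State is unnormalized: ∫|u|² dx = 0.0044365, and ∫u*·(−ħ²/2m · u'') dx = 0.0057557, so ⟨T⟩ = 0.0057557 / 0.0044365.
⟨T⟩ = 1.2974.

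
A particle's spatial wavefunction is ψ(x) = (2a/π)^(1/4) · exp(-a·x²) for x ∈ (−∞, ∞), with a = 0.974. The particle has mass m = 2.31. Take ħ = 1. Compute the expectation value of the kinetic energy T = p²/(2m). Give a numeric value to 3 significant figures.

T = −(ħ²/2m) d²/dx², so ⟨T⟩ = −(ħ²/2m) ∫ ψ*·ψ'' dx; with m = 2.31.
Gaussian moments: ∫x^(2j)·e^(−2ax²) dx = (2j−1)!!/(4a)^j · √(π/(2a)), odd powers integrate to 0; here √(π/(2a)) = 1.2699. Derivatives: d/dx e^(−ax²) = −2ax·e^(−ax²), d²/dx² e^(−ax²) = (4a²x² − 2a)·e^(−ax²).
⟨T⟩ = 0.21082.

0.211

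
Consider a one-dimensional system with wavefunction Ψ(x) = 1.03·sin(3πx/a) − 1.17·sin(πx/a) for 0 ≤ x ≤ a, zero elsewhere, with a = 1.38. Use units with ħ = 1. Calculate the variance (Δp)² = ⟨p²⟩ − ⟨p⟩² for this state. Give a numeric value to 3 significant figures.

Compute ⟨p⟩ and ⟨p²⟩ separately; (Δp)² = ⟨p²⟩ − ⟨p⟩².
d²/dx² sin(jπx/a) = −(jπ/a)²·sin(jπx/a); on 0 ≤ x ≤ a, ∫sin²(jπx/a) dx = a/2 and ∫sin(jπx/a)·sin(lπx/a) dx = 0 for j ≠ l, so only diagonal terms survive in ∫|Ψ|² and ∫Ψ·Ψ″; ∫Ψ·Ψ′ dx = [Ψ²/2] between the walls = 0.
Normalization: ∫|Ψ|² dx = 1.6766.
⟨p⟩ = 0.0000 and ⟨p²⟩ = 23.285.
(Δp)² = 23.285 − (0.0000)² = 23.285.

23.3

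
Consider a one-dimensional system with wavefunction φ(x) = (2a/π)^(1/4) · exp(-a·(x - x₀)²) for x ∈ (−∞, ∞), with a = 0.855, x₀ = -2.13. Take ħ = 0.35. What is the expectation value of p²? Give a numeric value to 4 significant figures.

0.1047

p² φ = −ħ² d²φ/dx²; ⟨p²⟩ = −ħ² ∫ φ*·φ'' dx.
Gaussian moments (u = x − x₀): ∫u^(2j)·e^(−2au²) du = (2j−1)!!/(4a)^j · √(π/(2a)), odd powers integrate to 0; here √(π/(2a)) = 1.3554. Derivatives: d/dx e^(−au²) = −2au·e^(−au²), d²/dx² e^(−au²) = (4a²u² − 2a)·e^(−au²).
⟨p²⟩ = 0.10474.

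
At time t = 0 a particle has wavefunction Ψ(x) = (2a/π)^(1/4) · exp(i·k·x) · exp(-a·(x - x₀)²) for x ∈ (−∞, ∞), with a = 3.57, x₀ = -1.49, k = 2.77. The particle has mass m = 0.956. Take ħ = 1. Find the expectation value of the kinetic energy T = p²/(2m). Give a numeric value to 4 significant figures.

5.880

T = −(ħ²/2m) d²/dx², so ⟨T⟩ = −(ħ²/2m) ∫ Ψ*·Ψ'' dx; with m = 0.956.
Gaussian moments (u = x − x₀): ∫u^(2j)·e^(−2au²) du = (2j−1)!!/(4a)^j · √(π/(2a)), odd powers integrate to 0; here √(π/(2a)) = 0.66332. Derivatives: Ψ′ = (ik − 2au)·Ψ, Ψ″ = ((ik − 2au)² − 2a)·Ψ; the odd-in-u pieces drop out.
⟨T⟩ = 5.8802.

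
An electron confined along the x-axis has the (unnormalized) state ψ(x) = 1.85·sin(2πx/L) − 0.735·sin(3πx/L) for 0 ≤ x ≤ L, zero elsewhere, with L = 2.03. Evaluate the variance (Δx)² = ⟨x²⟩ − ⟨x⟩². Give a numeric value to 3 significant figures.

Compute ⟨x⟩ and ⟨x²⟩ separately, then (Δx)² = ⟨x²⟩ − ⟨x⟩².
On 0 ≤ x ≤ L (j ≠ l): ∫sin²(jπx/L) dx = L/2, ∫sin(jπx/L)·sin(lπx/L) dx = 0; diagonal moments ∫x·sin²(jπx/L) dx = L²/4, ∫x²·sin²(jπx/L) dx = L³·(1/6 − 1/(4j²π²)); cross terms ∫x·sin(jπx/L)·sin(lπx/L) dx = 0 for j + l even and −4jlL²/(π²(j² − l²)²) for j + l odd, ∫x²·sin(jπx/L)·sin(lπx/L) dx = (−1)^(j+l)·4jlL³/(π²(j² − l²)²); higher powers the same way via product-to-sum and parts.
Normalization: ∫|ψ|² dx = 4.0222.
⟨x⟩ = 1.2860 and ⟨x²⟩ = 1.8756.
(Δx)² = 1.8756 − (1.2860)² = 0.22172.

0.222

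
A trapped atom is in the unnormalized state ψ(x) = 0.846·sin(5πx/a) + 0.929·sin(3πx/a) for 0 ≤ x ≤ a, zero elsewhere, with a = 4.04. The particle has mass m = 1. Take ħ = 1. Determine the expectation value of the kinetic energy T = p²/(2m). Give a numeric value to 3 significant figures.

T = −(ħ²/2m) d²/dx², so ⟨T⟩ = −(ħ²/2m) ∫ ψ*·ψ'' dx / ∫|ψ|² dx; with m = 1.
d²/dx² sin(jπx/a) = −(jπ/a)²·sin(jπx/a); on 0 ≤ x ≤ a, ∫sin²(jπx/a) dx = a/2 and ∫sin(jπx/a)·sin(lπx/a) dx = 0 for j ≠ l, so only diagonal terms survive in ∫|ψ|² and ∫ψ·ψ″; ∫ψ·ψ′ dx = [ψ²/2] between the walls = 0.
State is unnormalized: ∫|ψ|² dx = 3.1891, and ∫ψ*·(−ħ²/2m · ψ'') dx = 15.672, so ⟨T⟩ = 15.672 / 3.1891.
⟨T⟩ = 4.9142.

4.91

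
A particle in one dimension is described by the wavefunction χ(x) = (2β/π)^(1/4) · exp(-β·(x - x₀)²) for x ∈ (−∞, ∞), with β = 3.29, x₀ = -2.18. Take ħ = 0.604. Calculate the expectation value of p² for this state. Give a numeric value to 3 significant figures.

p² χ = −ħ² d²χ/dx²; ⟨p²⟩ = −ħ² ∫ χ*·χ'' dx.
Gaussian moments (u = x − x₀): ∫u^(2j)·e^(−2βu²) du = (2j−1)!!/(4β)^j · √(π/(2β)), odd powers integrate to 0; here √(π/(2β)) = 0.69097. Derivatives: d/dx e^(−βu²) = −2βu·e^(−βu²), d²/dx² e^(−βu²) = (4β²u² − 2β)·e^(−βu²).
⟨p²⟩ = 1.2002.

1.20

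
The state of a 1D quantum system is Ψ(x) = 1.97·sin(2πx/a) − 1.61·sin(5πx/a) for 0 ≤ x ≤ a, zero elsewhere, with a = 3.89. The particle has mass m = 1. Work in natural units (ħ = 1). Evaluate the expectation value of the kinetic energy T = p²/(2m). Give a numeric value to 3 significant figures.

T = −(ħ²/2m) d²/dx², so ⟨T⟩ = −(ħ²/2m) ∫ Ψ*·Ψ'' dx / ∫|Ψ|² dx; with m = 1.
d²/dx² sin(jπx/a) = −(jπ/a)²·sin(jπx/a); on 0 ≤ x ≤ a, ∫sin²(jπx/a) dx = a/2 and ∫sin(jπx/a)·sin(lπx/a) dx = 0 for j ≠ l, so only diagonal terms survive in ∫|Ψ|² and ∫Ψ·Ψ″; ∫Ψ·Ψ′ dx = [Ψ²/2] between the walls = 0.
State is unnormalized: ∫|Ψ|² dx = 12.590, and ∫Ψ*·(−ħ²/2m · Ψ'') dx = 50.950, so ⟨T⟩ = 50.950 / 12.590.
⟨T⟩ = 4.0469.

4.05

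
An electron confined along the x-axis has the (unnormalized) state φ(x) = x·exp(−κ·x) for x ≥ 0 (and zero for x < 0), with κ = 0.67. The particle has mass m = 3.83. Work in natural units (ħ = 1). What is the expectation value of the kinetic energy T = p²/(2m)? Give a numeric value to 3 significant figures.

T = −(ħ²/2m) d²/dx², so ⟨T⟩ = −(ħ²/2m) ∫ φ*·φ'' dx / ∫|φ|² dx; with m = 3.83.
Differentiate x·exp(−κ·x) with the product rule; every integrand then reduces to terms xʲ·e^(−2κx) on [0, ∞), with ∫₀^∞ xʲ·e^(−2κx) dx = j!/(2κ)^(j+1).
State is unnormalized: ∫|φ|² dx = 0.83122, and ∫φ*·(−ħ²/2m · φ'') dx = 0.048712, so ⟨T⟩ = 0.048712 / 0.83122.
⟨T⟩ = 0.058603.

0.0586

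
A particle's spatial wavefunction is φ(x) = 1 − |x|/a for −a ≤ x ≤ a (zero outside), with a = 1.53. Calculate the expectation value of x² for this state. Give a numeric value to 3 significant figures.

0.234

⟨x²⟩ = ∫ x²·|φ|² dx / ∫|φ|² dx (integrals over the domain).
φ is even, so ∫ over [−a, a] = 2∫₀ᵃ with φ = 1 − x/a there: ∫₀ᵃ (1 − x/a)² dx = a/3, ∫₀ᵃ x²(1 − x/a)² dx = a³/30, ∫₀ᵃ x⁴(1 − x/a)² dx = a⁵/105.
State is unnormalized: ∫|φ|² dx = 1.0200, and ∫φ*·x²·φ dx = 0.23877, so ⟨x²⟩ = 0.23877 / 1.0200.
⟨x²⟩ = 0.23409.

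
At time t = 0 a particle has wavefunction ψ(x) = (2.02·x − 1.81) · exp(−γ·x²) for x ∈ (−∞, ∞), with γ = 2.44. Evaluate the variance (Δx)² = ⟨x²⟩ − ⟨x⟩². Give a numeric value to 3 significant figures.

Compute ⟨x⟩ and ⟨x²⟩ separately, then (Δx)² = ⟨x²⟩ − ⟨x⟩².
Expand each integrand as polynomial × e^(−2γx²) and use ∫x^(2j)·e^(−2γx²) dx = (2j−1)!!/(4γ)^j · √(π/(2γ)), odd powers → 0; here √(π/(2γ)) = 0.80235.
Normalization: ∫|ψ|² dx = 2.9640.
⟨x⟩ = -0.20281 and ⟨x²⟩ = 0.12565.
(Δx)² = 0.12565 − (-0.20281)² = 0.084517.

0.0845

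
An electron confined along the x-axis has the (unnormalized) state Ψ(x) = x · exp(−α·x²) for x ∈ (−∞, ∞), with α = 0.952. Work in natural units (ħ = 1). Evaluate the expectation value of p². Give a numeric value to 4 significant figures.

2.856

p² Ψ = −ħ² d²Ψ/dx²; ⟨p²⟩ = −ħ² ∫ Ψ*·Ψ'' dx / ∫|Ψ|² dx.
Expand each integrand as polynomial × e^(−2αx²) and use ∫x^(2j)·e^(−2αx²) dx = (2j−1)!!/(4α)^j · √(π/(2α)), odd powers → 0; here √(π/(2α)) = 1.2845. Differentiate with the product rule, d/dx e^(−αx²) = −2αx·e^(−αx²).
State is unnormalized: ∫|Ψ|² dx = 0.33732, and ∫Ψ*·(−ħ² Ψ'') dx = 0.96339, so ⟨p²⟩ = 0.96339 / 0.33732.
⟨p²⟩ = 2.8560.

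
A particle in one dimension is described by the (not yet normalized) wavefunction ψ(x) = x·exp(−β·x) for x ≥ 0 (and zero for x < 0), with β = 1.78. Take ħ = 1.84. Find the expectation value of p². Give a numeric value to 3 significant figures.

10.7

p² ψ = −ħ² d²ψ/dx²; ⟨p²⟩ = −ħ² ∫ ψ*·ψ'' dx / ∫|ψ|² dx.
Differentiate x·exp(−β·x) with the product rule; every integrand then reduces to terms xʲ·e^(−2βx) on [0, ∞), with ∫₀^∞ xʲ·e^(−2βx) dx = j!/(2β)^(j+1).
State is unnormalized: ∫|ψ|² dx = 0.044328, and ∫ψ*·(−ħ² ψ'') dx = 0.47551, so ⟨p²⟩ = 0.47551 / 0.044328.
⟨p²⟩ = 10.727.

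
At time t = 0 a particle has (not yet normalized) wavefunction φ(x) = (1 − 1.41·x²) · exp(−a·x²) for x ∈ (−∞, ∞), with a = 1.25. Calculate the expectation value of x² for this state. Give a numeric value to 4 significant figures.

⟨x²⟩ = ∫ x²·|φ|² dx / ∫|φ|² dx (integrals over the domain).
Expand each integrand as polynomial × e^(−2ax²) and use ∫x^(2j)·e^(−2ax²) dx = (2j−1)!!/(4a)^j · √(π/(2a)), odd powers → 0; here √(π/(2a)) = 1.1210.
State is unnormalized: ∫|φ|² dx = 0.75619, and ∫φ*·x²·φ dx = 0.11229, so ⟨x²⟩ = 0.11229 / 0.75619.
⟨x²⟩ = 0.14850.

0.1485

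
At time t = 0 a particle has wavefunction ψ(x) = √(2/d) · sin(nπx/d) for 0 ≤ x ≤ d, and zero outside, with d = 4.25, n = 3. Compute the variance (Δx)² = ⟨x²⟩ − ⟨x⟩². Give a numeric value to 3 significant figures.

Compute ⟨x⟩ and ⟨x²⟩ separately, then (Δx)² = ⟨x²⟩ − ⟨x⟩².
With sin²θ = (1 − cos2θ)/2 on 0 ≤ x ≤ d: ∫sin²(nπx/d) dx = d/2, ∫x·sin²(nπx/d) dx = d²/4, ∫x²·sin²(nπx/d) dx = d³·(1/6 − 1/(4n²π²)); higher powers xᵏ the same way, integrating xᵏ·cos(2nπx/d) by parts.
⟨x⟩ = 2.1250 and ⟨x²⟩ = 5.9192.
(Δx)² = 5.9192 − (2.1250)² = 1.4035.

1.40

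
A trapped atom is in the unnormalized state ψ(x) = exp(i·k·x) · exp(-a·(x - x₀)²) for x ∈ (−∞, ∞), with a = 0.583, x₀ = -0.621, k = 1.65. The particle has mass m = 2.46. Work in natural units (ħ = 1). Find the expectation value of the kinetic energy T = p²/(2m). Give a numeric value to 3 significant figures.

T = −(ħ²/2m) d²/dx², so ⟨T⟩ = −(ħ²/2m) ∫ ψ*·ψ'' dx / ∫|ψ|² dx; with m = 2.46.
Gaussian moments (u = x − x₀): ∫u^(2j)·e^(−2au²) du = (2j−1)!!/(4a)^j · √(π/(2a)), odd powers integrate to 0; here √(π/(2a)) = 1.6414. Derivatives: ψ′ = (ik − 2au)·ψ, ψ″ = ((ik − 2au)² − 2a)·ψ; the odd-in-u pieces drop out.
State is unnormalized: ∫|ψ|² dx = 1.6414, and ∫ψ*·(−ħ²/2m · ψ'') dx = 1.1028, so ⟨T⟩ = 1.1028 / 1.6414.
⟨T⟩ = 0.67185.

0.672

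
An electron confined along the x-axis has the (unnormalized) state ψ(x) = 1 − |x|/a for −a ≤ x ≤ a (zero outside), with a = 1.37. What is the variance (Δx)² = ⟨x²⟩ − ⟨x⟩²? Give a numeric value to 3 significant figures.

0.188

Compute ⟨x⟩ and ⟨x²⟩ separately, then (Δx)² = ⟨x²⟩ − ⟨x⟩².
ψ is even, so ∫ over [−a, a] = 2∫₀ᵃ with ψ = 1 − x/a there: ∫₀ᵃ (1 − x/a)² dx = a/3, ∫₀ᵃ x²(1 − x/a)² dx = a³/30, ∫₀ᵃ x⁴(1 − x/a)² dx = a⁵/105.
Normalization: ∫|ψ|² dx = 0.91333.
⟨x⟩ = 0.0000 and ⟨x²⟩ = 0.18769.
(Δx)² = 0.18769 − (0.0000)² = 0.18769.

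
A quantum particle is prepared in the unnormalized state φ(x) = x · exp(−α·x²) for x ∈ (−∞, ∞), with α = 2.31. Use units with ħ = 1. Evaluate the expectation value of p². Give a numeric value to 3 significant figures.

6.93

p² φ = −ħ² d²φ/dx²; ⟨p²⟩ = −ħ² ∫ φ*·φ'' dx / ∫|φ|² dx.
Expand each integrand as polynomial × e^(−2αx²) and use ∫x^(2j)·e^(−2αx²) dx = (2j−1)!!/(4α)^j · √(π/(2α)), odd powers → 0; here √(π/(2α)) = 0.82462. Differentiate with the product rule, d/dx e^(−αx²) = −2αx·e^(−αx²).
State is unnormalized: ∫|φ|² dx = 0.089245, and ∫φ*·(−ħ² φ'') dx = 0.61847, so ⟨p²⟩ = 0.61847 / 0.089245.
⟨p²⟩ = 6.9300.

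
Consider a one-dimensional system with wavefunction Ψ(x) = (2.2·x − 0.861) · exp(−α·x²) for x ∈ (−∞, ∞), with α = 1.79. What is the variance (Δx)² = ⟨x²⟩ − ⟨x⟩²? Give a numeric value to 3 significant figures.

0.134

Compute ⟨x⟩ and ⟨x²⟩ separately, then (Δx)² = ⟨x²⟩ − ⟨x⟩².
Expand each integrand as polynomial × e^(−2αx²) and use ∫x^(2j)·e^(−2αx²) dx = (2j−1)!!/(4α)^j · √(π/(2α)), odd powers → 0; here √(π/(2α)) = 0.93677.
Normalization: ∫|Ψ|² dx = 1.3277.
⟨x⟩ = -0.37332 and ⟨x²⟩ = 0.27289.
(Δx)² = 0.27289 − (-0.37332)² = 0.13352.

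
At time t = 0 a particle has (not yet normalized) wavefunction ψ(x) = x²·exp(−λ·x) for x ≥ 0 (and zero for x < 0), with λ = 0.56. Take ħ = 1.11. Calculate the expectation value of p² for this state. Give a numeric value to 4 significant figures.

p² ψ = −ħ² d²ψ/dx²; ⟨p²⟩ = −ħ² ∫ ψ*·ψ'' dx / ∫|ψ|² dx.
Differentiate x²·exp(−λ·x) with the product rule; every integrand then reduces to terms xʲ·e^(−2λx) on [0, ∞), with ∫₀^∞ xʲ·e^(−2λx) dx = j!/(2λ)^(j+1).
State is unnormalized: ∫|ψ|² dx = 13.618, and ∫ψ*·(−ħ² ψ'') dx = 1.7540, so ⟨p²⟩ = 1.7540 / 13.618.
⟨p²⟩ = 0.12880.

0.1288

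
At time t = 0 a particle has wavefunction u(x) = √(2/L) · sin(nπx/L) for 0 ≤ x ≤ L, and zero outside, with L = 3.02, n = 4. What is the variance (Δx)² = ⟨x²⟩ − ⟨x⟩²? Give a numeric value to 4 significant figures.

Compute ⟨x⟩ and ⟨x²⟩ separately, then (Δx)² = ⟨x²⟩ − ⟨x⟩².
With sin²θ = (1 − cos2θ)/2 on 0 ≤ x ≤ L: ∫sin²(nπx/L) dx = L/2, ∫x·sin²(nπx/L) dx = L²/4, ∫x²·sin²(nπx/L) dx = L³·(1/6 − 1/(4n²π²)); higher powers xᵏ the same way, integrating xᵏ·cos(2nπx/L) by parts.
⟨x⟩ = 1.5100 and ⟨x²⟩ = 3.0113.
(Δx)² = 3.0113 − (1.5100)² = 0.73116.

0.7312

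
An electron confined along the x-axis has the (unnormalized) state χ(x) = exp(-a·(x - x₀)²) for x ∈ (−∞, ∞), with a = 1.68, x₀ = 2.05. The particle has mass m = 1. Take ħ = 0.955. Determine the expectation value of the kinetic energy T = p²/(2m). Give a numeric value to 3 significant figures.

0.766

T = −(ħ²/2m) d²/dx², so ⟨T⟩ = −(ħ²/2m) ∫ χ*·χ'' dx / ∫|χ|² dx; with m = 1.
Gaussian moments (u = x − x₀): ∫u^(2j)·e^(−2au²) du = (2j−1)!!/(4a)^j · √(π/(2a)), odd powers integrate to 0; here √(π/(2a)) = 0.96695. Derivatives: d/dx e^(−au²) = −2au·e^(−au²), d²/dx² e^(−au²) = (4a²u² − 2a)·e^(−au²).
State is unnormalized: ∫|χ|² dx = 0.96695, and ∫χ*·(−ħ²/2m · χ'') dx = 0.74078, so ⟨T⟩ = 0.74078 / 0.96695.
⟨T⟩ = 0.76610.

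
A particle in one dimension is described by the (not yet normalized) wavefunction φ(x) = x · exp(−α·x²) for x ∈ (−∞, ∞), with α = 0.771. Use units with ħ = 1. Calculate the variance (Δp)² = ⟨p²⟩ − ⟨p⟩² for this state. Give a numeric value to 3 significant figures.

Compute ⟨p⟩ and ⟨p²⟩ separately; (Δp)² = ⟨p²⟩ − ⟨p⟩².
Expand each integrand as polynomial × e^(−2αx²) and use ∫x^(2j)·e^(−2αx²) dx = (2j−1)!!/(4α)^j · √(π/(2α)), odd powers → 0; here √(π/(2α)) = 1.4274. Differentiate with the product rule, d/dx e^(−αx²) = −2αx·e^(−αx²).
Normalization: ∫|φ|² dx = 0.46283.
⟨p⟩ = 0.0000 and ⟨p²⟩ = 2.3130.
(Δp)² = 2.3130 − (0.0000)² = 2.3130.

2.31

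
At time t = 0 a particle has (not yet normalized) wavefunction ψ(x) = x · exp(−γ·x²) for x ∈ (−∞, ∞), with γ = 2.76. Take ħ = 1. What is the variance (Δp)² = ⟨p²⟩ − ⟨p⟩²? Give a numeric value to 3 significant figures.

8.28

Compute ⟨p⟩ and ⟨p²⟩ separately; (Δp)² = ⟨p²⟩ − ⟨p⟩².
Expand each integrand as polynomial × e^(−2γx²) and use ∫x^(2j)·e^(−2γx²) dx = (2j−1)!!/(4γ)^j · √(π/(2γ)), odd powers → 0; here √(π/(2γ)) = 0.75441. Differentiate with the product rule, d/dx e^(−γx²) = −2γx·e^(−γx²).
Normalization: ∫|ψ|² dx = 0.068334.
⟨p⟩ = 0.0000 and ⟨p²⟩ = 8.2800.
(Δp)² = 8.2800 − (0.0000)² = 8.2800.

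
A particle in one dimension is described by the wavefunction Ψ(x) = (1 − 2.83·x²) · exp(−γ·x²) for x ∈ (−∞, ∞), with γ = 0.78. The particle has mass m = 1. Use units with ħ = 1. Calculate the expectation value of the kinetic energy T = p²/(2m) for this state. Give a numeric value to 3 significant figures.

T = −(ħ²/2m) d²/dx², so ⟨T⟩ = −(ħ²/2m) ∫ Ψ*·Ψ'' dx / ∫|Ψ|² dx; with m = 1.
Expand each integrand as polynomial × e^(−2γx²) and use ∫x^(2j)·e^(−2γx²) dx = (2j−1)!!/(4γ)^j · √(π/(2γ)), odd powers → 0; here √(π/(2γ)) = 1.4191. Differentiate with the product rule, d/dx e^(−γx²) = −2γx·e^(−γx²).
State is unnormalized: ∫|Ψ|² dx = 2.3474, and ∫Ψ*·(−ħ²/2m · Ψ'') dx = 4.7449, so ⟨T⟩ = 4.7449 / 2.3474.
⟨T⟩ = 2.0214.

2.02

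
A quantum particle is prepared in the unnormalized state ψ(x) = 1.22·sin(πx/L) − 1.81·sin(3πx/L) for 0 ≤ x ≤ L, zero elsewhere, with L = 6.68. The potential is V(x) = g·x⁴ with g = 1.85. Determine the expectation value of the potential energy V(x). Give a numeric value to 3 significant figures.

400.

⟨V⟩ = ∫ V(x)·|ψ|² dx / ∫|ψ|² dx.
On 0 ≤ x ≤ L (j ≠ l): ∫sin²(jπx/L) dx = L/2, ∫sin(jπx/L)·sin(lπx/L) dx = 0; diagonal moments ∫x·sin²(jπx/L) dx = L²/4, ∫x²·sin²(jπx/L) dx = L³·(1/6 − 1/(4j²π²)); cross terms ∫x·sin(jπx/L)·sin(lπx/L) dx = 0 for j + l even and −4jlL²/(π²(j² − l²)²) for j + l odd, ∫x²·sin(jπx/L)·sin(lπx/L) dx = (−1)^(j+l)·4jlL³/(π²(j² − l²)²); higher powers the same way via product-to-sum and parts.
State is unnormalized: ∫|ψ|² dx = 15.913, and ∫ψ*·V(x)·ψ dx = 6359.7, so ⟨V⟩ = 6359.7 / 15.913.
⟨V⟩ = 399.64.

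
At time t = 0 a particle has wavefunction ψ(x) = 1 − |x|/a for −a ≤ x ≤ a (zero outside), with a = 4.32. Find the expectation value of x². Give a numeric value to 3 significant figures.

1.87

⟨x²⟩ = ∫ x²·|ψ|² dx / ∫|ψ|² dx (integrals over the domain).
ψ is even, so ∫ over [−a, a] = 2∫₀ᵃ with ψ = 1 − x/a there: ∫₀ᵃ (1 − x/a)² dx = a/3, ∫₀ᵃ x²(1 − x/a)² dx = a³/30, ∫₀ᵃ x⁴(1 − x/a)² dx = a⁵/105.
State is unnormalized: ∫|ψ|² dx = 2.8800, and ∫ψ*·x²·ψ dx = 5.3748, so ⟨x²⟩ = 5.3748 / 2.8800.
⟨x²⟩ = 1.8662.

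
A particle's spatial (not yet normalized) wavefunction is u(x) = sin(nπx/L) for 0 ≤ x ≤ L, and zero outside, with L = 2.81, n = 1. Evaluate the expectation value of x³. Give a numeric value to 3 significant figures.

⟨x³⟩ = ∫ x³·|u|² dx / ∫|u|² dx (integrals over the domain).
With sin²θ = (1 − cos2θ)/2 on 0 ≤ x ≤ L: ∫sin²(nπx/L) dx = L/2, ∫x·sin²(nπx/L) dx = L²/4, ∫x²·sin²(nπx/L) dx = L³·(1/6 − 1/(4n²π²)); higher powers xᵏ the same way, integrating xᵏ·cos(2nπx/L) by parts.
State is unnormalized: ∫|u|² dx = 1.4050, and ∫u*·x³·u dx = 5.4246, so ⟨x³⟩ = 5.4246 / 1.4050.
⟨x³⟩ = 3.8609.

3.86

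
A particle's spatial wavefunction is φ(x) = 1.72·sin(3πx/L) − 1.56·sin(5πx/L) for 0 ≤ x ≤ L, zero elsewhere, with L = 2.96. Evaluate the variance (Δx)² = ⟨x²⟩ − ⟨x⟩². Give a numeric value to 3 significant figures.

Compute ⟨x⟩ and ⟨x²⟩ separately, then (Δx)² = ⟨x²⟩ − ⟨x⟩².
On 0 ≤ x ≤ L (j ≠ l): ∫sin²(jπx/L) dx = L/2, ∫sin(jπx/L)·sin(lπx/L) dx = 0; diagonal moments ∫x·sin²(jπx/L) dx = L²/4, ∫x²·sin²(jπx/L) dx = L³·(1/6 − 1/(4j²π²)); cross terms ∫x·sin(jπx/L)·sin(lπx/L) dx = 0 for j + l even and −4jlL²/(π²(j² − l²)²) for j + l odd, ∫x²·sin(jπx/L)·sin(lπx/L) dx = (−1)^(j+l)·4jlL³/(π²(j² − l²)²); higher powers the same way via product-to-sum and parts.
Normalization: ∫|φ|² dx = 7.9802.
⟨x⟩ = 1.4800 and ⟨x²⟩ = 2.4713.
(Δx)² = 2.4713 − (1.4800)² = 0.28091.

0.281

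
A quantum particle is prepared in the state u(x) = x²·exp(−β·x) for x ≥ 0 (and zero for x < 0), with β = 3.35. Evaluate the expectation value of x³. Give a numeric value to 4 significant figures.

⟨x³⟩ = ∫ x³·|u|² dx / ∫|u|² dx (integrals over the domain).
Every integrand reduces to terms xʲ·e^(−2βx) on [0, ∞); use ∫₀^∞ xʲ·e^(−2βx) dx = j!/(2β)^(j+1).
State is unnormalized: ∫|u|² dx = 0.0017776, and ∫u*·x³·u dx = 0.0012412, so ⟨x³⟩ = 0.0012412 / 0.0017776.
⟨x³⟩ = 0.69822.

0.6982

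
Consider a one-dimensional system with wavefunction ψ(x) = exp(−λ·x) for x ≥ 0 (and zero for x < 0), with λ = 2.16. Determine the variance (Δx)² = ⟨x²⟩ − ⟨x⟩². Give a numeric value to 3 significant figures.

Compute ⟨x⟩ and ⟨x²⟩ separately, then (Δx)² = ⟨x²⟩ − ⟨x⟩².
Every integrand reduces to terms xʲ·e^(−2λx) on [0, ∞); use ∫₀^∞ xʲ·e^(−2λx) dx = j!/(2λ)^(j+1).
Normalization: ∫|ψ|² dx = 0.23148.
⟨x⟩ = 0.23148 and ⟨x²⟩ = 0.10717.
(Δx)² = 0.10717 − (0.23148)² = 0.053584.

0.0536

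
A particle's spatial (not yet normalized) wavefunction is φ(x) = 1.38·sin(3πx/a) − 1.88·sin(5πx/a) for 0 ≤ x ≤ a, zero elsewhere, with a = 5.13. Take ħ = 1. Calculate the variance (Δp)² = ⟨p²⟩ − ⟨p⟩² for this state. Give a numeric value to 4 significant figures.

Compute ⟨p⟩ and ⟨p²⟩ separately; (Δp)² = ⟨p²⟩ − ⟨p⟩².
d²/dx² sin(jπx/a) = −(jπ/a)²·sin(jπx/a); on 0 ≤ x ≤ a, ∫sin²(jπx/a) dx = a/2 and ∫sin(jπx/a)·sin(lπx/a) dx = 0 for j ≠ l, so only diagonal terms survive in ∫|φ|² and ∫φ·φ″; ∫φ·φ′ dx = [φ²/2] between the walls = 0.
Normalization: ∫|φ|² dx = 13.951.
⟨p⟩ = 0.0000 and ⟨p²⟩ = 7.2747.
(Δp)² = 7.2747 − (0.0000)² = 7.2747.

7.275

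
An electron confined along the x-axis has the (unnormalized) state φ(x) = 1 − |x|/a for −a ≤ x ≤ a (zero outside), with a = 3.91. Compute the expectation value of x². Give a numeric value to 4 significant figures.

⟨x²⟩ = ∫ x²·|φ|² dx / ∫|φ|² dx (integrals over the domain).
φ is even, so ∫ over [−a, a] = 2∫₀ᵃ with φ = 1 − x/a there: ∫₀ᵃ (1 − x/a)² dx = a/3, ∫₀ᵃ x²(1 − x/a)² dx = a³/30, ∫₀ᵃ x⁴(1 − x/a)² dx = a⁵/105.
State is unnormalized: ∫|φ|² dx = 2.6067, and ∫φ*·x²·φ dx = 3.9851, so ⟨x²⟩ = 3.9851 / 2.6067.
⟨x²⟩ = 1.5288.

1.529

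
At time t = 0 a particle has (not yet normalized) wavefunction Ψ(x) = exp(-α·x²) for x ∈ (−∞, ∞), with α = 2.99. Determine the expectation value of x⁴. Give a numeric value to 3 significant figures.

0.0210

⟨x⁴⟩ = ∫ x⁴·|Ψ|² dx / ∫|Ψ|² dx (integrals over the domain).
Gaussian moments: ∫x^(2j)·e^(−2αx²) dx = (2j−1)!!/(4α)^j · √(π/(2α)), odd powers integrate to 0; here √(π/(2α)) = 0.72481.
State is unnormalized: ∫|Ψ|² dx = 0.72481, and ∫Ψ*·x⁴·Ψ dx = 0.015201, so ⟨x⁴⟩ = 0.015201 / 0.72481.
⟨x⁴⟩ = 0.020973.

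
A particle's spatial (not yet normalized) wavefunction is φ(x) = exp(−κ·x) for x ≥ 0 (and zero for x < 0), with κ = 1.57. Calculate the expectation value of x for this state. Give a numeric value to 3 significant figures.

0.318

⟨x⟩ = ∫ x·|φ|² dx / ∫|φ|² dx (integrals over the domain).
Every integrand reduces to terms xʲ·e^(−2κx) on [0, ∞); use ∫₀^∞ xʲ·e^(−2κx) dx = j!/(2κ)^(j+1).
State is unnormalized: ∫|φ|² dx = 0.31847, and ∫φ*·x·φ dx = 0.10142, so ⟨x⟩ = 0.10142 / 0.31847.
⟨x⟩ = 0.31847.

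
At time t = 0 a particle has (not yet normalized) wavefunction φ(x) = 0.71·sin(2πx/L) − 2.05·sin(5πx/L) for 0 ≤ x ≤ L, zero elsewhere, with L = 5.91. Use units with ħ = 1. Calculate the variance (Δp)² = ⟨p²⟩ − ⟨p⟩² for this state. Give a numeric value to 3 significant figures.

6.43

Compute ⟨p⟩ and ⟨p²⟩ separately; (Δp)² = ⟨p²⟩ − ⟨p⟩².
d²/dx² sin(jπx/L) = −(jπ/L)²·sin(jπx/L); on 0 ≤ x ≤ L, ∫sin²(jπx/L) dx = L/2 and ∫sin(jπx/L)·sin(lπx/L) dx = 0 for j ≠ l, so only diagonal terms survive in ∫|φ|² and ∫φ·φ″; ∫φ·φ′ dx = [φ²/2] between the walls = 0.
Normalization: ∫|φ|² dx = 13.908.
⟨p⟩ = 0.0000 and ⟨p²⟩ = 6.4287.
(Δp)² = 6.4287 − (0.0000)² = 6.4287.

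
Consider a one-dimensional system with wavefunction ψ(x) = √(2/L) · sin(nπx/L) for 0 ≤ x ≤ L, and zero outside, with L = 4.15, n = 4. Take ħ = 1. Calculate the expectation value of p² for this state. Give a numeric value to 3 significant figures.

9.17

p² ψ = −ħ² d²ψ/dx²; ⟨p²⟩ = −ħ² ∫ ψ*·ψ'' dx.
d/dx sin(nπx/L) = (nπ/L)·cos(nπx/L) and d²/dx² sin(nπx/L) = −(nπ/L)²·sin(nπx/L); on 0 ≤ x ≤ L, ∫sin²(nπx/L) dx = L/2 and ∫sin(nπx/L)·cos(nπx/L) dx = 0.
⟨p²⟩ = 9.1690.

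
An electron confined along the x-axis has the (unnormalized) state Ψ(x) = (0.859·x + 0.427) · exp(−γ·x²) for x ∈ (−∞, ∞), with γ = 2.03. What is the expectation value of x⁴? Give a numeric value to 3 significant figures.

0.106

⟨x⁴⟩ = ∫ x⁴·|Ψ|² dx / ∫|Ψ|² dx (integrals over the domain).
Expand each integrand as polynomial × e^(−2γx²) and use ∫x^(2j)·e^(−2γx²) dx = (2j−1)!!/(4γ)^j · √(π/(2γ)), odd powers → 0; here √(π/(2γ)) = 0.87965.
State is unnormalized: ∫|Ψ|² dx = 0.24032, and ∫Ψ*·x⁴·Ψ dx = 0.025483, so ⟨x⁴⟩ = 0.025483 / 0.24032.
⟨x⁴⟩ = 0.10604.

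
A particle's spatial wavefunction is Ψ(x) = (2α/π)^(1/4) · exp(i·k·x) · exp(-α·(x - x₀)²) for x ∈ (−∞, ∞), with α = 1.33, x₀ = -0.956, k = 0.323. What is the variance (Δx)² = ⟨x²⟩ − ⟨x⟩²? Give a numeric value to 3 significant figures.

Compute ⟨x⟩ and ⟨x²⟩ separately, then (Δx)² = ⟨x²⟩ − ⟨x⟩².
Gaussian moments (u = x − x₀): ∫u^(2j)·e^(−2αu²) du = (2j−1)!!/(4α)^j · √(π/(2α)), odd powers integrate to 0; here √(π/(2α)) = 1.0868.
⟨x⟩ = -0.95600 and ⟨x²⟩ = 1.1019.
(Δx)² = 1.1019 − (-0.95600)² = 0.18797.

0.188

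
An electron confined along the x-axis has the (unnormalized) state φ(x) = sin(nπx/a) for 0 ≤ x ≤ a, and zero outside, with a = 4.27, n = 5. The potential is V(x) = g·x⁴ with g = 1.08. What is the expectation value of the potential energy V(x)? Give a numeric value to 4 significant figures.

70.36

⟨V⟩ = ∫ V(x)·|φ|² dx / ∫|φ|² dx.
With sin²θ = (1 − cos2θ)/2 on 0 ≤ x ≤ a: ∫sin²(nπx/a) dx = a/2, ∫x·sin²(nπx/a) dx = a²/4, ∫x²·sin²(nπx/a) dx = a³·(1/6 − 1/(4n²π²)); higher powers xᵏ the same way, integrating xᵏ·cos(2nπx/a) by parts.
State is unnormalized: ∫|φ|² dx = 2.1350, and ∫φ*·V(x)·φ dx = 150.22, so ⟨V⟩ = 150.22 / 2.1350.
⟨V⟩ = 70.360.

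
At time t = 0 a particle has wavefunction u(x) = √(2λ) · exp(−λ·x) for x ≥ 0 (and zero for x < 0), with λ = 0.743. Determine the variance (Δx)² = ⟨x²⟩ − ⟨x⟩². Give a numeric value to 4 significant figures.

Compute ⟨x⟩ and ⟨x²⟩ separately, then (Δx)² = ⟨x²⟩ − ⟨x⟩².
Every integrand reduces to terms xʲ·e^(−2λx) on [0, ∞); use ∫₀^∞ xʲ·e^(−2λx) dx = j!/(2λ)^(j+1).
⟨x⟩ = 0.67295 and ⟨x²⟩ = 0.90572.
(Δx)² = 0.90572 − (0.67295)² = 0.45286.

0.4529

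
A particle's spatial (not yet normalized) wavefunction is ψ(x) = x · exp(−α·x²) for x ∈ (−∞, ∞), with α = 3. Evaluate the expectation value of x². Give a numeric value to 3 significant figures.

⟨x²⟩ = ∫ x²·|ψ|² dx / ∫|ψ|² dx (integrals over the domain).
Expand each integrand as polynomial × e^(−2αx²) and use ∫x^(2j)·e^(−2αx²) dx = (2j−1)!!/(4α)^j · √(π/(2α)), odd powers → 0; here √(π/(2α)) = 0.72360.
State is unnormalized: ∫|ψ|² dx = 0.060300, and ∫ψ*·x²·ψ dx = 0.015075, so ⟨x²⟩ = 0.015075 / 0.060300.
⟨x²⟩ = 0.25000.

0.250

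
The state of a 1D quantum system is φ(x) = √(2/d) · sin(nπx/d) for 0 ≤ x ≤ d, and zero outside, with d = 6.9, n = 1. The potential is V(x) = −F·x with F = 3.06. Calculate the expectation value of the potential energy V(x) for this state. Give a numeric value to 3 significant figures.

-10.6

⟨V⟩ = ∫ V(x)·|φ|² dx.
With sin²θ = (1 − cos2θ)/2 on 0 ≤ x ≤ d: ∫sin²(nπx/d) dx = d/2, ∫x·sin²(nπx/d) dx = d²/4, ∫x²·sin²(nπx/d) dx = d³·(1/6 − 1/(4n²π²)); higher powers xᵏ the same way, integrating xᵏ·cos(2nπx/d) by parts.
⟨V⟩ = -10.557.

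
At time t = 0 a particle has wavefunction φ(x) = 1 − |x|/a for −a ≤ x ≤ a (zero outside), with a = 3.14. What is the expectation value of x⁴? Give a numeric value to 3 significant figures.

⟨x⁴⟩ = ∫ x⁴·|φ|² dx / ∫|φ|² dx (integrals over the domain).
φ is even, so ∫ over [−a, a] = 2∫₀ᵃ with φ = 1 − x/a there: ∫₀ᵃ (1 − x/a)² dx = a/3, ∫₀ᵃ x²(1 − x/a)² dx = a³/30, ∫₀ᵃ x⁴(1 − x/a)² dx = a⁵/105.
State is unnormalized: ∫|φ|² dx = 2.0933, and ∫φ*·x⁴·φ dx = 5.8142, so ⟨x⁴⟩ = 5.8142 / 2.0933.
⟨x⁴⟩ = 2.7775.

2.78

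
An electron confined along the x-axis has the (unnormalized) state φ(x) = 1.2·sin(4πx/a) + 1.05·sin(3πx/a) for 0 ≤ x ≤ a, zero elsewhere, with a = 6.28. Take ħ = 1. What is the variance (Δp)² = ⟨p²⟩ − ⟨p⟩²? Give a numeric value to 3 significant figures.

3.24

Compute ⟨p⟩ and ⟨p²⟩ separately; (Δp)² = ⟨p²⟩ − ⟨p⟩².
d²/dx² sin(jπx/a) = −(jπ/a)²·sin(jπx/a); on 0 ≤ x ≤ a, ∫sin²(jπx/a) dx = a/2 and ∫sin(jπx/a)·sin(lπx/a) dx = 0 for j ≠ l, so only diagonal terms survive in ∫|φ|² and ∫φ·φ″; ∫φ·φ′ dx = [φ²/2] between the walls = 0.
Normalization: ∫|φ|² dx = 7.9835.
⟨p⟩ = 0.0000 and ⟨p²⟩ = 3.2444.
(Δp)² = 3.2444 − (0.0000)² = 3.2444.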